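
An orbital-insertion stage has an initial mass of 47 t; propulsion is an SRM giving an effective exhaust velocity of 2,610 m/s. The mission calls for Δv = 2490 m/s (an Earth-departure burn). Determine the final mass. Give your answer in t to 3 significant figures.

final mass ≈ 18.1 t

By the Tsiolkovsky rocket equation, m₀/m_f = exp(Δv / v_e) = exp(2490 / 2610.0) = exp(0.9540) = 2.5961.
m_f = m₀ / 2.5961 = 47 / 2.5961 = 18.1041 t.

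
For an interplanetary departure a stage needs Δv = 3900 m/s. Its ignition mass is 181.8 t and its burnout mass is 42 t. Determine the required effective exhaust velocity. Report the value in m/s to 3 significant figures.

v_e ≈ 2660 m/s

ln(m₀/m_f) = ln(181800/42000) = ln(4.329) = 1.4652.
By the Tsiolkovsky rocket equation, v_e = Δv / ln(m₀/m_f) = 3900 / 1.4652 = 2661.7 m/s.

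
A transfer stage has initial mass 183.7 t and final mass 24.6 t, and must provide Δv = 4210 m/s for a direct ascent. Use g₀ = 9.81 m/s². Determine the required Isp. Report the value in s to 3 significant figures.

Isp ≈ 213 s

ln(m₀/m_f) = ln(183700/24600) = ln(7.467) = 2.0106.
v_e = Δv / ln(m₀/m_f) = 4210 / 2.0106 = 2093.9 m/s.
Isp = v_e / g₀ = 2093.9 / 9.81 = 213.5 s.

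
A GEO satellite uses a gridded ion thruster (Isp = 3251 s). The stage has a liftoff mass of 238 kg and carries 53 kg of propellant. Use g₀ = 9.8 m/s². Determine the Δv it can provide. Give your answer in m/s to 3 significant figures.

v_e = Isp · g₀ = 3251 × 9.8 = 31859.8 m/s.
m_f = m₀ − m_prop = 238 − 53 = 185 kg.
Δv = v_e · ln(m₀/m_f) = 31859.8 × ln(1.286) = 31859.8 × 0.2519 ≈ 8026.0 m/s.

Δv ≈ 8030 m/s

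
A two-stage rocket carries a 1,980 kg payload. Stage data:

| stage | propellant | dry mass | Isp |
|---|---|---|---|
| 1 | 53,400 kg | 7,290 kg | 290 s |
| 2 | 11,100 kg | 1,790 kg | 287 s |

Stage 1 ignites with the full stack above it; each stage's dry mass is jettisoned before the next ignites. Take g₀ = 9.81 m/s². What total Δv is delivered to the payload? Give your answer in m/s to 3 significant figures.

Δv ≈ 7350 m/s

Ignition mass of stage 1 = 53,400+7,290 + 11,100+1,790 + 1,980 = 75,560 kg.
Stage 1: m₀ = 75,560 kg, m_f = 75,560 − 53,400 = 22,160 kg; Δv = 290×9.81×ln(3.41) = 2844.9×1.2266 ≈ 3490 m/s.
Stage 2: m₀ = 14,870 kg, m_f = 14,870 − 11,100 = 3,770 kg; Δv = 287×9.81×ln(3.944) = 2815.5×1.3723 ≈ 3864 m/s.
Total Δv = 3490 + 3864 = 7354 m/s.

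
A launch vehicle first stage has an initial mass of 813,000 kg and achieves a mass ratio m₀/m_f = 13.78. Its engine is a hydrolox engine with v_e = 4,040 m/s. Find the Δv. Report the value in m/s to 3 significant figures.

From the ideal rocket equation, Δv = v_e · ln(13.78) = 4040.0 × 2.6232 ≈ 10597.8 m/s.

Δv ≈ 10600 m/s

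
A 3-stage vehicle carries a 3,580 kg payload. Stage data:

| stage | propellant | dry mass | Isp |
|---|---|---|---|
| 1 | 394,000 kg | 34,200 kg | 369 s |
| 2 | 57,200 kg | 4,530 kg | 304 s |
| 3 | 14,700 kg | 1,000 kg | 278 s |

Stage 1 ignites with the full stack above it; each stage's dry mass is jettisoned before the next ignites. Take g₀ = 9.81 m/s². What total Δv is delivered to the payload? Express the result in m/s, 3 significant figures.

Δv ≈ 13000 m/s

Ignition mass of stage 1 = 394,000+34,200 + 57,200+4,530 + 14,700+1,000 + 3,580 = 509,210 kg.
Stage 1: m₀ = 509,210 kg, m_f = 509,210 − 394,000 = 115,210 kg; Δv = 369×9.81×ln(4.42) = 3619.9×1.4861 ≈ 5380 m/s.
Stage 2: m₀ = 81,010 kg, m_f = 81,010 − 57,200 = 23,810 kg; Δv = 304×9.81×ln(3.402) = 2982.2×1.2245 ≈ 3652 m/s.
Stage 3: m₀ = 19,280 kg, m_f = 19,280 − 14,700 = 4,580 kg; Δv = 278×9.81×ln(4.21) = 2727.2×1.4374 ≈ 3920 m/s.
Total Δv = 5380 + 3652 + 3920 = 12952 m/s.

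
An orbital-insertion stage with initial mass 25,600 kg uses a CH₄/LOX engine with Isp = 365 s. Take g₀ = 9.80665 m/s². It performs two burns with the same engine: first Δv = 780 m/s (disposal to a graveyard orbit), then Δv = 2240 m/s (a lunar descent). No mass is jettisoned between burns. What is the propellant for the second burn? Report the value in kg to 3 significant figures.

propellant for the second burn ≈ 9580 kg

v_e = Isp · g₀ = 365 × 9.80665 = 3579.4 m/s.
After the first burn: m = 25600 × exp(−780/3579.4) = 25600 × 0.80420 = 20,587.5 kg.
After the second burn: m = 20,587.5 × exp(−2240/3579.4) = 20,587.5 × 0.53483 = 11,010.8 kg.
Second-burn propellant = 20,587.5 − 11,010.8 = 9,576.7 kg.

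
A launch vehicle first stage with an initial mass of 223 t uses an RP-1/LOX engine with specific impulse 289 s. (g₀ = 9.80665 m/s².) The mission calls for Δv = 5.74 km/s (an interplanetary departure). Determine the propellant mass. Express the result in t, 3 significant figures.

propellant mass ≈ 194 t

v_e = Isp · g₀ = 289 × 9.80665 = 2834.1 m/s.
m₀/m_f = exp(Δv / v_e) = exp(5740 / 2834.1) = exp(2.0253) = 7.5785.
m_f = 223 / 7.5785 = 29.4253 t, so propellant = m₀ − m_f = 223 − 29.4253 = 193.5747 t.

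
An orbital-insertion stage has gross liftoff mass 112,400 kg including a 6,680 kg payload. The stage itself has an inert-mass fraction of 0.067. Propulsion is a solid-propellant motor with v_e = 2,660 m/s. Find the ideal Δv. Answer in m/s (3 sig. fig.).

Δv ≈ 5590 m/s

Stage wet mass = m₀ − payload = 112,400 − 6,680 = 105,720 kg.
Stage dry mass = ε × stage wet mass = 0.067 × 105,720 = 7,083.24 kg.
Burnout mass m_f = stage dry + payload = 7,083.24 + 6,680 = 13,763.24 kg.
Δv = v_e · ln(112,400/13,763.24) = 2660.0 × ln(8.167) = 2660.0 × 2.1001 ≈ 5586 m/s.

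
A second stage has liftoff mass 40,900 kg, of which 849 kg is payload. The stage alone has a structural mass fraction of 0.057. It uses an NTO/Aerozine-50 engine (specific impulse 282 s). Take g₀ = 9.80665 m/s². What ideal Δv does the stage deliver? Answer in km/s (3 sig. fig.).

Stage wet mass = m₀ − payload = 40,900 − 849 = 40,051 kg.
Stage dry mass = ε × stage wet mass = 0.057 × 40,051 = 2,282.91 kg.
Burnout mass m_f = stage dry + payload = 2,282.91 + 849 = 3,131.91 kg.
v_e = Isp · g₀ = 282 × 9.80665 = 2765.5 m/s.
By the Tsiolkovsky rocket equation, Δv = v_e · ln(40,900/3,131.91) = 2765.5 × ln(13.06) = 2765.5 × 2.5695 ≈ 7106 m/s.

Δv ≈ 7.11 km/s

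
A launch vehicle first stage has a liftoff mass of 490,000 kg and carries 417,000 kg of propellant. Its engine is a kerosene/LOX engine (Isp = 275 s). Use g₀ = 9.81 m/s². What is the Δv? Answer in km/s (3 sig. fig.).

v_e = Isp · g₀ = 275 × 9.81 = 2697.8 m/s.
m_f = m₀ − m_prop = 490,000 − 417,000 = 73,000 kg.
Rocket equation: Δv = v_e · ln(m₀/m_f) = 2697.8 × ln(6.712) = 2697.8 × 1.9039 ≈ 5136.4 m/s.

Δv ≈ 5.14 km/s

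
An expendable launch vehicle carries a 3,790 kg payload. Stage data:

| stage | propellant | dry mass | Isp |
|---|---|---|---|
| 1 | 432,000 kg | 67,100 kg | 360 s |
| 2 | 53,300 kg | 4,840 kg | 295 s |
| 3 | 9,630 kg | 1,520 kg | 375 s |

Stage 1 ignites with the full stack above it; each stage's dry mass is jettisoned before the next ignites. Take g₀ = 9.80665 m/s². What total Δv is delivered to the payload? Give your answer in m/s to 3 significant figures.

Δv ≈ 12600 m/s

Ignition mass of stage 1 = 432,000+67,100 + 53,300+4,840 + 9,630+1,520 + 3,790 = 572,180 kg.
Stage 1: m₀ = 572,180 kg, m_f = 572,180 − 432,000 = 140,180 kg; Δv = 360×9.80665×ln(4.082) = 3530.4×1.4065 ≈ 4966 m/s.
Stage 2: m₀ = 73,080 kg, m_f = 73,080 − 53,300 = 19,780 kg; Δv = 295×9.80665×ln(3.695) = 2893.0×1.3069 ≈ 3781 m/s.
Stage 3: m₀ = 14,940 kg, m_f = 14,940 − 9,630 = 5,310 kg; Δv = 375×9.80665×ln(2.814) = 3677.5×1.0345 ≈ 3804 m/s.
Total Δv = 4966 + 3781 + 3804 = 12551 m/s.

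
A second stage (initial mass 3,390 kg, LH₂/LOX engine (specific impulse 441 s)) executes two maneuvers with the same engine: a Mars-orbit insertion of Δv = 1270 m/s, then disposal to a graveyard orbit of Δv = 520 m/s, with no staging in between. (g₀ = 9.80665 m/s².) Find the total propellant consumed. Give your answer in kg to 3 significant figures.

total propellant consumed ≈ 1150 kg

v_e = Isp · g₀ = 441 × 9.80665 = 4324.7 m/s.
After the first burn: m = 3390 × exp(−1270/4324.7) = 3390 × 0.74553 = 2,527.35 kg.
After the second burn: m = 2,527.35 × exp(−520/4324.7) = 2,527.35 × 0.88671 = 2,241.03 kg.
Total propellant = m₀ − m_final = 3390 − 2,241.03 = 1,148.97 kg.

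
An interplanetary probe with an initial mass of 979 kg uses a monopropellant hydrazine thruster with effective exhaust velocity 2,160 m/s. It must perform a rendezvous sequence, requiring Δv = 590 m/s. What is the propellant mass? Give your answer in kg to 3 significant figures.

By the Tsiolkovsky rocket equation, m₀/m_f = exp(Δv / v_e) = exp(590 / 2160.0) = exp(0.2731) = 1.3141.
m_f = 979 / 1.3141 = 744.997 kg, so propellant = m₀ − m_f = 979 − 744.997 = 234.003 kg.

propellant mass ≈ 234 kg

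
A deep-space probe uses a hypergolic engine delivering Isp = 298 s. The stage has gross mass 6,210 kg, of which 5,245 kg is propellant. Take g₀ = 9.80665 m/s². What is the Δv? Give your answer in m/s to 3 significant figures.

Δv ≈ 5440 m/s

v_e = Isp · g₀ = 298 × 9.80665 = 2922.4 m/s.
m_f = m₀ − m_prop = 6,210 − 5,245 = 965 kg.
By the Tsiolkovsky rocket equation, Δv = v_e · ln(m₀/m_f) = 2922.4 × ln(6.435) = 2922.4 × 1.8618 ≈ 5440.9 m/s.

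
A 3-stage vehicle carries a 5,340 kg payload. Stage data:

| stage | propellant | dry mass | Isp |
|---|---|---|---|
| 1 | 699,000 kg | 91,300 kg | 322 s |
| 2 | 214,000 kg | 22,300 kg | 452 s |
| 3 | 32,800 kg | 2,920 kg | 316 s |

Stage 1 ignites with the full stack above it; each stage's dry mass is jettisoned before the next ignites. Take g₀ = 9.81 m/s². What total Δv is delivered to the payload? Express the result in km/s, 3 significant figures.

Ignition mass of stage 1 = 699,000+91,300 + 214,000+22,300 + 32,800+2,920 + 5,340 = 1,067,660 kg.
Stage 1: m₀ = 1,067,660 kg, m_f = 1,067,660 − 699,000 = 368,660 kg; Δv = 322×9.81×ln(2.896) = 3158.8×1.0633 ≈ 3359 m/s.
Stage 2: m₀ = 277,360 kg, m_f = 277,360 − 214,000 = 63,360 kg; Δv = 452×9.81×ln(4.378) = 4434.1×1.4765 ≈ 6547 m/s.
Stage 3: m₀ = 41,060 kg, m_f = 41,060 − 32,800 = 8,260 kg; Δv = 316×9.81×ln(4.971) = 3100.0×1.6036 ≈ 4971 m/s.
Total Δv = 3359 + 6547 + 4971 = 14877 m/s.

Δv ≈ 14.9 km/s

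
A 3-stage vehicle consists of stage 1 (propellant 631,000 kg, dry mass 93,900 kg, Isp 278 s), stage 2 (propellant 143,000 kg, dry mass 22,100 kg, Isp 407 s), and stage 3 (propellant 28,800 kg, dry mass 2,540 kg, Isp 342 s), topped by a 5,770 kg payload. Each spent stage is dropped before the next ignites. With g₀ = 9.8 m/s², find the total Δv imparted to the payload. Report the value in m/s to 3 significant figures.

Ignition mass of stage 1 = 631,000+93,900 + 143,000+22,100 + 28,800+2,540 + 5,770 = 927,110 kg.
Stage 1: m₀ = 927,110 kg, m_f = 927,110 − 631,000 = 296,110 kg; Δv = 278×9.8×ln(3.131) = 2724.4×1.1413 ≈ 3109 m/s.
Stage 2: m₀ = 202,210 kg, m_f = 202,210 − 143,000 = 59,210 kg; Δv = 407×9.8×ln(3.415) = 3988.6×1.2282 ≈ 4899 m/s.
Stage 3: m₀ = 37,110 kg, m_f = 37,110 − 28,800 = 8,310 kg; Δv = 342×9.8×ln(4.466) = 3351.6×1.4964 ≈ 5015 m/s.
Total Δv = 3109 + 4899 + 5015 = 13023 m/s.

Δv ≈ 13000 m/s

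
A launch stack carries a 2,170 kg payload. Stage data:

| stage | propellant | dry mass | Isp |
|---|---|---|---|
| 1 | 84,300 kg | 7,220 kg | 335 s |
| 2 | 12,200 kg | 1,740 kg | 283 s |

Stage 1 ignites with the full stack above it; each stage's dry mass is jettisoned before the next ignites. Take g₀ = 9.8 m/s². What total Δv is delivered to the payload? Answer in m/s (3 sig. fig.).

Ignition mass of stage 1 = 84,300+7,220 + 12,200+1,740 + 2,170 = 107,630 kg.
Stage 1: m₀ = 107,630 kg, m_f = 107,630 − 84,300 = 23,330 kg; Δv = 335×9.8×ln(4.613) = 3283.0×1.5290 ≈ 5020 m/s.
Stage 2: m₀ = 16,110 kg, m_f = 16,110 − 12,200 = 3,910 kg; Δv = 283×9.8×ln(4.12) = 2773.4×1.4159 ≈ 3927 m/s.
Total Δv = 5020 + 3927 = 8947 m/s.

Δv ≈ 8950 m/s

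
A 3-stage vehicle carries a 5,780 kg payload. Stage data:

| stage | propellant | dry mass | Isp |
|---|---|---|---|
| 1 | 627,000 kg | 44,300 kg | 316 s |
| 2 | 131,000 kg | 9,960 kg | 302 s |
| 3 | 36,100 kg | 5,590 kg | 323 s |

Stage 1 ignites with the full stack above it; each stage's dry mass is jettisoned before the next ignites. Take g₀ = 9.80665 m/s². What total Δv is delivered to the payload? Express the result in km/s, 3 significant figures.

Δv ≈ 12.1 km/s

Ignition mass of stage 1 = 627,000+44,300 + 131,000+9,960 + 36,100+5,590 + 5,780 = 859,730 kg.
Stage 1: m₀ = 859,730 kg, m_f = 859,730 − 627,000 = 232,730 kg; Δv = 316×9.80665×ln(3.694) = 3098.9×1.3067 ≈ 4049 m/s.
Stage 2: m₀ = 188,430 kg, m_f = 188,430 − 131,000 = 57,430 kg; Δv = 302×9.80665×ln(3.281) = 2961.6×1.1882 ≈ 3519 m/s.
Stage 3: m₀ = 47,470 kg, m_f = 47,470 − 36,100 = 11,370 kg; Δv = 323×9.80665×ln(4.175) = 3167.5×1.4291 ≈ 4527 m/s.
Total Δv = 4049 + 3519 + 4527 = 12095 m/s.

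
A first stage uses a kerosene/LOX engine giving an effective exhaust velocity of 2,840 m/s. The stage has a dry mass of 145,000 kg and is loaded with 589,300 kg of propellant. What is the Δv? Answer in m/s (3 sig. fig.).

m₀ = m_dry + m_prop = 145,000 + 589,300 = 734,300 kg.
By the Tsiolkovsky rocket equation, Δv = v_e · ln(m₀/m_f) = 2840.0 × ln(5.064) = 2840.0 × 1.6222 ≈ 4607.0 m/s.

Δv ≈ 4610 m/s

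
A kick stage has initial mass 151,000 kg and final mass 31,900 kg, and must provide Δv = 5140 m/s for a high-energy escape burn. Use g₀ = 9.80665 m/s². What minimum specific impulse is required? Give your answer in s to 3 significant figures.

Isp ≈ 337 s

ln(m₀/m_f) = ln(151000/31900) = ln(4.734) = 1.5547.
From the ideal rocket equation, v_e = Δv / ln(m₀/m_f) = 5140 / 1.5547 = 3306.2 m/s.
Isp = v_e / g₀ = 3306.2 / 9.80665 = 337.1 s.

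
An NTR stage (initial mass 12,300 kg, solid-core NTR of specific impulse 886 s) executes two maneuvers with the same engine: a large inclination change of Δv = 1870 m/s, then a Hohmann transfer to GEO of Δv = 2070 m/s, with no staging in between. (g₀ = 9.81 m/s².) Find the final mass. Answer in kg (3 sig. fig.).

final mass ≈ 7820 kg

v_e = Isp · g₀ = 886 × 9.81 = 8691.7 m/s.
After the first burn: m = 12300 × exp(−1870/8691.7) = 12300 × 0.80642 = 9,918.97 kg.
After the second burn: m = 9,918.97 × exp(−2070/8691.7) = 9,918.97 × 0.78808 = 7,816.94 kg.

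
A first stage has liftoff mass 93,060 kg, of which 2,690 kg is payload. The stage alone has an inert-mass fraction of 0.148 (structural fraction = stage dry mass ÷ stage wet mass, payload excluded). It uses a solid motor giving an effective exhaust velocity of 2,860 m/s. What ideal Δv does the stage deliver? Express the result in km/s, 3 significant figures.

Δv ≈ 5.02 km/s

Stage wet mass = m₀ − payload = 93,060 − 2,690 = 90,370 kg.
Stage dry mass = ε × stage wet mass = 0.148 × 90,370 = 13,374.8 kg.
Burnout mass m_f = stage dry + payload = 13,374.8 + 2,690 = 16,064.8 kg.
Using Δv = v_e ln(m₀/m_f): Δv = v_e · ln(93,060/16,064.8) = 2860.0 × ln(5.793) = 2860.0 × 1.7566 ≈ 5024 m/s.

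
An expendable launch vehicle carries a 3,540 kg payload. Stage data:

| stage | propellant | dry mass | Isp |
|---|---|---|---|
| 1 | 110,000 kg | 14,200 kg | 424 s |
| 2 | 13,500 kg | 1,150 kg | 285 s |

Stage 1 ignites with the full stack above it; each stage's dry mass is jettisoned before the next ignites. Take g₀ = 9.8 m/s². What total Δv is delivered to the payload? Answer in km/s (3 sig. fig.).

Ignition mass of stage 1 = 110,000+14,200 + 13,500+1,150 + 3,540 = 142,390 kg.
Stage 1: m₀ = 142,390 kg, m_f = 142,390 − 110,000 = 32,390 kg; Δv = 424×9.8×ln(4.396) = 4155.2×1.4807 ≈ 6153 m/s.
Stage 2: m₀ = 18,190 kg, m_f = 18,190 − 13,500 = 4,690 kg; Δv = 285×9.8×ln(3.878) = 2793.0×1.3554 ≈ 3786 m/s.
Total Δv = 6153 + 3786 = 9939 m/s.

Δv ≈ 9.94 km/s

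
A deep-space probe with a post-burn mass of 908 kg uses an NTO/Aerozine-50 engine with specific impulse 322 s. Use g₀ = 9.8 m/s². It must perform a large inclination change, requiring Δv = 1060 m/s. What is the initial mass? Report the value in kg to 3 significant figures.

v_e = Isp · g₀ = 322 × 9.8 = 3155.6 m/s.
m₀/m_f = exp(Δv / v_e) = exp(1060 / 3155.6) = exp(0.3359) = 1.3992.
m₀ = m_f × 1.3992 = 908 × 1.3992 = 1,270.47 kg.

initial mass ≈ 1270 kg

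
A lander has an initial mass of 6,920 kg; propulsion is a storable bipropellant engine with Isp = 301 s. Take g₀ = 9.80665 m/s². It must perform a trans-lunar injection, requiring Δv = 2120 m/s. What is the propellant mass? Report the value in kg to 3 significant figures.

propellant mass ≈ 3550 kg

v_e = Isp · g₀ = 301 × 9.80665 = 2951.8 m/s.
m₀/m_f = exp(Δv / v_e) = exp(2120 / 2951.8) = exp(0.7182) = 2.0507.
m_f = 6,920 / 2.0507 = 3,374.46 kg, so propellant = m₀ − m_f = 6,920 − 3,374.46 = 3,545.54 kg.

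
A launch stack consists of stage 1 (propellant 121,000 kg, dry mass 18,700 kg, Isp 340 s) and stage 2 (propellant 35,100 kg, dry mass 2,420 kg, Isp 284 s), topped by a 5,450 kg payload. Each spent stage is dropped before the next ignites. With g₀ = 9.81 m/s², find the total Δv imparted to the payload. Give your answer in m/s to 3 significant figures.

Δv ≈ 8350 m/s

Ignition mass of stage 1 = 121,000+18,700 + 35,100+2,420 + 5,450 = 182,670 kg.
Stage 1: m₀ = 182,670 kg, m_f = 182,670 − 121,000 = 61,670 kg; Δv = 340×9.81×ln(2.962) = 3335.4×1.0859 ≈ 3622 m/s.
Stage 2: m₀ = 42,970 kg, m_f = 42,970 − 35,100 = 7,870 kg; Δv = 284×9.81×ln(5.46) = 2786.0×1.6974 ≈ 4729 m/s.
Total Δv = 3622 + 4729 = 8351 m/s.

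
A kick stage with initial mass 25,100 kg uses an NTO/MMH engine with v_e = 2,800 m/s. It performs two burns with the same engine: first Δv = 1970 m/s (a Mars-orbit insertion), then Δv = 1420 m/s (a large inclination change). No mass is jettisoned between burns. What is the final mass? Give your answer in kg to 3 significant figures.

After the first burn: m = 25100 × exp(−1970/2800.0) = 25100 × 0.49481 = 12,419.7 kg.
After the second burn: m = 12,419.7 × exp(−1420/2800.0) = 12,419.7 × 0.60221 = 7,479.27 kg.

final mass ≈ 7480 kg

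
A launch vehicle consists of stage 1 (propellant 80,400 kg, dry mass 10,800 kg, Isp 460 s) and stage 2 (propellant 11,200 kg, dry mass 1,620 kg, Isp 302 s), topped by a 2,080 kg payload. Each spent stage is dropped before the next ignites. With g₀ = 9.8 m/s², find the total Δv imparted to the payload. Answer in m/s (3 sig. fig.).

Ignition mass of stage 1 = 80,400+10,800 + 11,200+1,620 + 2,080 = 106,100 kg.
Stage 1: m₀ = 106,100 kg, m_f = 106,100 − 80,400 = 25,700 kg; Δv = 460×9.8×ln(4.128) = 4508.0×1.4179 ≈ 6392 m/s.
Stage 2: m₀ = 14,900 kg, m_f = 14,900 − 11,200 = 3,700 kg; Δv = 302×9.8×ln(4.027) = 2959.6×1.3930 ≈ 4123 m/s.
Total Δv = 6392 + 4123 = 10515 m/s.

Δv ≈ 10500 m/s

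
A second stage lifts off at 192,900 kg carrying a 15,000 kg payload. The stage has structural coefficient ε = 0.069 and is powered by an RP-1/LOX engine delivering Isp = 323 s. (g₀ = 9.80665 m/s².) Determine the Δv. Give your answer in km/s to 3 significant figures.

Δv ≈ 6.20 km/s

Stage wet mass = m₀ − payload = 192,900 − 15,000 = 177,900 kg.
Stage dry mass = ε × stage wet mass = 0.069 × 177,900 = 12,275.1 kg.
Burnout mass m_f = stage dry + payload = 12,275.1 + 15,000 = 27,275.1 kg.
v_e = Isp · g₀ = 323 × 9.80665 = 3167.5 m/s.
From the ideal rocket equation, Δv = v_e · ln(192,900/27,275.1) = 3167.5 × ln(7.072) = 3167.5 × 1.9562 ≈ 6196 m/s.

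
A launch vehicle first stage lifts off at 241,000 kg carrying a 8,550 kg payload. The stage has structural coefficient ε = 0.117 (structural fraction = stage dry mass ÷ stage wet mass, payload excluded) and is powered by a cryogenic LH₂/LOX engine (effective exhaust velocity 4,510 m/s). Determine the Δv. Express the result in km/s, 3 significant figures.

Δv ≈ 8.61 km/s

Stage wet mass = m₀ − payload = 241,000 − 8,550 = 232,450 kg.
Stage dry mass = ε × stage wet mass = 0.117 × 232,450 = 27,196.7 kg.
Burnout mass m_f = stage dry + payload = 27,196.7 + 8,550 = 35,746.7 kg.
From the ideal rocket equation, Δv = v_e · ln(241,000/35,746.7) = 4510.0 × ln(6.742) = 4510.0 × 1.9083 ≈ 8607 m/s.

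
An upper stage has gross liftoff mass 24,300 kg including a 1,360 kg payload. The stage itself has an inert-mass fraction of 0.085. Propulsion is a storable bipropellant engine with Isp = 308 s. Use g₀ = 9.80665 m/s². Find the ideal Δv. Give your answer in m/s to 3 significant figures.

Stage wet mass = m₀ − payload = 24,300 − 1,360 = 22,940 kg.
Stage dry mass = ε × stage wet mass = 0.085 × 22,940 = 1,949.9 kg.
Burnout mass m_f = stage dry + payload = 1,949.9 + 1,360 = 3,309.9 kg.
v_e = Isp · g₀ = 308 × 9.80665 = 3020.4 m/s.
Using Δv = v_e ln(m₀/m_f): Δv = v_e · ln(24,300/3,309.9) = 3020.4 × ln(7.342) = 3020.4 × 1.9936 ≈ 6021 m/s.

Δv ≈ 6020 m/s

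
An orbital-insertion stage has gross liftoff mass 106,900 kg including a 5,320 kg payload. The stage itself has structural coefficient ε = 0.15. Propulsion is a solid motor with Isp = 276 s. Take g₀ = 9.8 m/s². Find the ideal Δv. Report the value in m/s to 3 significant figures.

Stage wet mass = m₀ − payload = 106,900 − 5,320 = 101,580 kg.
Stage dry mass = ε × stage wet mass = 0.15 × 101,580 = 15,237 kg.
Burnout mass m_f = stage dry + payload = 15,237 + 5,320 = 20,557 kg.
v_e = Isp · g₀ = 276 × 9.8 = 2704.8 m/s.
Using Δv = v_e ln(m₀/m_f): Δv = v_e · ln(106,900/20,557) = 2704.8 × ln(5.2) = 2704.8 × 1.6487 ≈ 4459 m/s.

Δv ≈ 4460 m/s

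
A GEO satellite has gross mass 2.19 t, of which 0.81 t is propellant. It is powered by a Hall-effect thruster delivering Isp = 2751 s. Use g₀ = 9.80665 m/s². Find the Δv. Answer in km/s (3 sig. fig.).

v_e = Isp · g₀ = 2751 × 9.80665 = 26978.1 m/s.
m_f = m₀ − m_prop = 2.19 − 0.81 = 1.38 t.
Δv = v_e · ln(m₀/m_f) = 26978.1 × ln(1.587) = 26978.1 × 0.4618 ≈ 12459.0 m/s.

Δv ≈ 12.5 km/s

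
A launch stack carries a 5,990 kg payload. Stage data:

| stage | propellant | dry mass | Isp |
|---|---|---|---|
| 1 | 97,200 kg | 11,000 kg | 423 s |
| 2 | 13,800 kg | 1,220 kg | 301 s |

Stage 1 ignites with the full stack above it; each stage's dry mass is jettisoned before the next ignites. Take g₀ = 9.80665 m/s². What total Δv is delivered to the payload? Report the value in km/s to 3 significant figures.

Δv ≈ 8.95 km/s

Ignition mass of stage 1 = 97,200+11,000 + 13,800+1,220 + 5,990 = 129,210 kg.
Stage 1: m₀ = 129,210 kg, m_f = 129,210 − 97,200 = 32,010 kg; Δv = 423×9.80665×ln(4.037) = 4148.2×1.3954 ≈ 5788 m/s.
Stage 2: m₀ = 21,010 kg, m_f = 21,010 − 13,800 = 7,210 kg; Δv = 301×9.80665×ln(2.914) = 2951.8×1.0695 ≈ 3157 m/s.
Total Δv = 5788 + 3157 = 8945 m/s.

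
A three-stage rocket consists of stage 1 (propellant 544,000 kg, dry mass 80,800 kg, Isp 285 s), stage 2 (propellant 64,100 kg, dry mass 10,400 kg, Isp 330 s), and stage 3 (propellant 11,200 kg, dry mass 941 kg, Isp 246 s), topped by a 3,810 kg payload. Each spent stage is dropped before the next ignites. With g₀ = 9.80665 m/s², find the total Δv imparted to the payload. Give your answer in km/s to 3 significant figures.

Δv ≈ 10.9 km/s

Ignition mass of stage 1 = 544,000+80,800 + 64,100+10,400 + 11,200+941 + 3,810 = 715,251 kg.
Stage 1: m₀ = 715,251 kg, m_f = 715,251 − 544,000 = 171,251 kg; Δv = 285×9.80665×ln(4.177) = 2794.9×1.4295 ≈ 3995 m/s.
Stage 2: m₀ = 90,451 kg, m_f = 90,451 − 64,100 = 26,351 kg; Δv = 330×9.80665×ln(3.433) = 3236.2×1.2333 ≈ 3991 m/s.
Stage 3: m₀ = 15,951 kg, m_f = 15,951 − 11,200 = 4,751 kg; Δv = 246×9.80665×ln(3.357) = 2412.4×1.2112 ≈ 2922 m/s.
Total Δv = 3995 + 3991 + 2922 = 10908 m/s.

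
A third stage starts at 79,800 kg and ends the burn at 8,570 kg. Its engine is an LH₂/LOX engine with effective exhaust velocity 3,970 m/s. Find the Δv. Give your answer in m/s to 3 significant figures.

Δv ≈ 8860 m/s

Δv = v_e · ln(m₀/m_f) = 3970.0 × ln(9.312) = 3970.0 × 2.2313 ≈ 8858.1 m/s.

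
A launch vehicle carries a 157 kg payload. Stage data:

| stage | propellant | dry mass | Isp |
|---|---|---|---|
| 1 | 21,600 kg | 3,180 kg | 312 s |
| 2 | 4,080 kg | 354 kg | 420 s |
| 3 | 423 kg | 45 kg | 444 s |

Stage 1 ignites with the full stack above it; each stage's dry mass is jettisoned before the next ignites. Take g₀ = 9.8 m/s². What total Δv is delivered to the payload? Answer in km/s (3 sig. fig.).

Ignition mass of stage 1 = 21,600+3,180 + 4,080+354 + 423+45 + 157 = 29,839 kg.
Stage 1: m₀ = 29,839 kg, m_f = 29,839 − 21,600 = 8,239 kg; Δv = 312×9.8×ln(3.622) = 3057.6×1.2869 ≈ 3935 m/s.
Stage 2: m₀ = 5,059 kg, m_f = 5,059 − 4,080 = 979 kg; Δv = 420×9.8×ln(5.168) = 4116.0×1.6424 ≈ 6760 m/s.
Stage 3: m₀ = 625 kg, m_f = 625 − 423 = 202 kg; Δv = 444×9.8×ln(3.094) = 4351.2×1.1295 ≈ 4915 m/s.
Total Δv = 3935 + 6760 + 4915 = 15610 m/s.

Δv ≈ 15.6 km/s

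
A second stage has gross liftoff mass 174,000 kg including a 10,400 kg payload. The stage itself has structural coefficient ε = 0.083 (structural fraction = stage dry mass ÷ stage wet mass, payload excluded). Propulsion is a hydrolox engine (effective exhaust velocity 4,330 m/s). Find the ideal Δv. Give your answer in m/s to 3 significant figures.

Δv ≈ 8580 m/s

Stage wet mass = m₀ − payload = 174,000 − 10,400 = 163,600 kg.
Stage dry mass = ε × stage wet mass = 0.083 × 163,600 = 13,578.8 kg.
Burnout mass m_f = stage dry + payload = 13,578.8 + 10,400 = 23,978.8 kg.
From the ideal rocket equation, Δv = v_e · ln(174,000/23,978.8) = 4330.0 × ln(7.256) = 4330.0 × 1.9819 ≈ 8582 m/s.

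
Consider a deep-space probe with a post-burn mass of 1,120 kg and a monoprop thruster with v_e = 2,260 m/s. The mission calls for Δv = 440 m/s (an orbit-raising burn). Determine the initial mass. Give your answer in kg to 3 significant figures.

Using Δv = v_e ln(m₀/m_f): m₀/m_f = exp(Δv / v_e) = exp(440 / 2260.0) = exp(0.1947) = 1.2149.
m₀ = m_f × 1.2149 = 1,120 × 1.2149 = 1,360.69 kg.

initial mass ≈ 1360 kg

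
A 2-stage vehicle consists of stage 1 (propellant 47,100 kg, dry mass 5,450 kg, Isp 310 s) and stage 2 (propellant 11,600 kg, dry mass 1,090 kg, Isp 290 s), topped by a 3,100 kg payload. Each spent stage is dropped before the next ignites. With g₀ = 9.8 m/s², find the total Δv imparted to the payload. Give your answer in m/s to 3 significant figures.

Δv ≈ 7320 m/s

Ignition mass of stage 1 = 47,100+5,450 + 11,600+1,090 + 3,100 = 68,340 kg.
Stage 1: m₀ = 68,340 kg, m_f = 68,340 − 47,100 = 21,240 kg; Δv = 310×9.8×ln(3.218) = 3038.0×1.1686 ≈ 3550 m/s.
Stage 2: m₀ = 15,790 kg, m_f = 15,790 − 11,600 = 4,190 kg; Δv = 290×9.8×ln(3.768) = 2842.0×1.3267 ≈ 3770 m/s.
Total Δv = 3550 + 3770 = 7320 m/s.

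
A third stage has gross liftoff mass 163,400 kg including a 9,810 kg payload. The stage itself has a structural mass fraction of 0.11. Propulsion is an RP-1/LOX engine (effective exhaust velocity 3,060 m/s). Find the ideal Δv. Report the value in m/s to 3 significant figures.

Stage wet mass = m₀ − payload = 163,400 − 9,810 = 153,590 kg.
Stage dry mass = ε × stage wet mass = 0.11 × 153,590 = 16,894.9 kg.
Burnout mass m_f = stage dry + payload = 16,894.9 + 9,810 = 26,704.9 kg.
Δv = v_e · ln(163,400/26,704.9) = 3060.0 × ln(6.119) = 3060.0 × 1.8114 ≈ 5543 m/s.

Δv ≈ 5540 m/s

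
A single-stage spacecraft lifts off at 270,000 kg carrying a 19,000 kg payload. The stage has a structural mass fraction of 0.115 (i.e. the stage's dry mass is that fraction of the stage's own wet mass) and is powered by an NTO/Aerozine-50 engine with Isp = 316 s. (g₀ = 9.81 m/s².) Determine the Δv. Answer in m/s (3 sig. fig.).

Stage wet mass = m₀ − payload = 270,000 − 19,000 = 251,000 kg.
Stage dry mass = ε × stage wet mass = 0.115 × 251,000 = 28,865 kg.
Burnout mass m_f = stage dry + payload = 28,865 + 19,000 = 47,865 kg.
v_e = Isp · g₀ = 316 × 9.81 = 3100.0 m/s.
Using Δv = v_e ln(m₀/m_f): Δv = v_e · ln(270,000/47,865) = 3100.0 × ln(5.641) = 3100.0 × 1.7300 ≈ 5363 m/s.

Δv ≈ 5360 m/s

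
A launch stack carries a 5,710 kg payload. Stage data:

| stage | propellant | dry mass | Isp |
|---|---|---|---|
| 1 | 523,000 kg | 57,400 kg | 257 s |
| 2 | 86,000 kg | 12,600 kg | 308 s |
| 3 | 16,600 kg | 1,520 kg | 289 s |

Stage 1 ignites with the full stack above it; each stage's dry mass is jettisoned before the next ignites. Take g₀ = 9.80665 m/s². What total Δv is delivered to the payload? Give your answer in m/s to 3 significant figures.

Ignition mass of stage 1 = 523,000+57,400 + 86,000+12,600 + 16,600+1,520 + 5,710 = 702,830 kg.
Stage 1: m₀ = 702,830 kg, m_f = 702,830 − 523,000 = 179,830 kg; Δv = 257×9.80665×ln(3.908) = 2520.3×1.3631 ≈ 3435 m/s.
Stage 2: m₀ = 122,430 kg, m_f = 122,430 − 86,000 = 36,430 kg; Δv = 308×9.80665×ln(3.361) = 3020.4×1.2121 ≈ 3661 m/s.
Stage 3: m₀ = 23,830 kg, m_f = 23,830 − 16,600 = 7,230 kg; Δv = 289×9.80665×ln(3.296) = 2834.1×1.1927 ≈ 3380 m/s.
Total Δv = 3435 + 3661 + 3380 = 10476 m/s.

Δv ≈ 10500 m/s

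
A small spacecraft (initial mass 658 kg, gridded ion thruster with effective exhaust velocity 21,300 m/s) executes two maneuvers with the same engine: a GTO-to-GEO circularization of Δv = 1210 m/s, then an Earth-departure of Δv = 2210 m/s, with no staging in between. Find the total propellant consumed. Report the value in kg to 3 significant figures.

After the first burn: m = 658 × exp(−1210/21300.0) = 658 × 0.94478 = 621.665 kg.
After the second burn: m = 621.665 × exp(−2210/21300.0) = 621.665 × 0.90145 = 560.4 kg.
Total propellant = m₀ − m_final = 658 − 560.4 = 97.6 kg.

total propellant consumed ≈ 97.6 kg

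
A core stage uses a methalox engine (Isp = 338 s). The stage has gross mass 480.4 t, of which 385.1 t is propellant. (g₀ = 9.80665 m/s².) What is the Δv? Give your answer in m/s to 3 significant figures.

Δv ≈ 5360 m/s

v_e = Isp · g₀ = 338 × 9.80665 = 3314.6 m/s.
m_f = m₀ − m_prop = 480.4 − 385.1 = 95.3 t.
Δv = v_e · ln(m₀/m_f) = 3314.6 × ln(5.041) = 3314.6 × 1.6176 ≈ 5361.7 m/s.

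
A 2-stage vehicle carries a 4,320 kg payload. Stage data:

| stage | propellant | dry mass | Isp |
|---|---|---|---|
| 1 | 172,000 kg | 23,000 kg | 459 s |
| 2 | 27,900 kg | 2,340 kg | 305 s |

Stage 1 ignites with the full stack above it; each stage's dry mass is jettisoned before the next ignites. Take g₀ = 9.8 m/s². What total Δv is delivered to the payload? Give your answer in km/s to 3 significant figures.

Ignition mass of stage 1 = 172,000+23,000 + 27,900+2,340 + 4,320 = 229,560 kg.
Stage 1: m₀ = 229,560 kg, m_f = 229,560 − 172,000 = 57,560 kg; Δv = 459×9.8×ln(3.988) = 4498.2×1.3833 ≈ 6223 m/s.
Stage 2: m₀ = 34,560 kg, m_f = 34,560 − 27,900 = 6,660 kg; Δv = 305×9.8×ln(5.189) = 2989.0×1.6466 ≈ 4922 m/s.
Total Δv = 6223 + 4922 = 11145 m/s.

Δv ≈ 11.1 km/s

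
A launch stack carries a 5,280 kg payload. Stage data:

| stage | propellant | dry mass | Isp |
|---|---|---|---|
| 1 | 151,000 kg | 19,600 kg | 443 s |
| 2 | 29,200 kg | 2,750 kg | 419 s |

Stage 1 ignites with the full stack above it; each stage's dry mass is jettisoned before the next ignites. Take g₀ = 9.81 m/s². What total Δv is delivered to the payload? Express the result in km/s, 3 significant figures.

Ignition mass of stage 1 = 151,000+19,600 + 29,200+2,750 + 5,280 = 207,830 kg.
Stage 1: m₀ = 207,830 kg, m_f = 207,830 − 151,000 = 56,830 kg; Δv = 443×9.81×ln(3.657) = 4345.8×1.2967 ≈ 5635 m/s.
Stage 2: m₀ = 37,230 kg, m_f = 37,230 − 29,200 = 8,030 kg; Δv = 419×9.81×ln(4.636) = 4110.4×1.5339 ≈ 6305 m/s.
Total Δv = 5635 + 6305 = 11940 m/s.

Δv ≈ 11.9 km/s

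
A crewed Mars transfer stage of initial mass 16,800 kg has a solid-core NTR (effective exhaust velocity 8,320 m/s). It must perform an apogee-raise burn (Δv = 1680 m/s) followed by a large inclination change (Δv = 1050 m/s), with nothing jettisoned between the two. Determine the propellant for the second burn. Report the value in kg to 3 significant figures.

After the first burn: m = 16800 × exp(−1680/8320.0) = 16800 × 0.81716 = 13,728.3 kg.
After the second burn: m = 13,728.3 × exp(−1050/8320.0) = 13,728.3 × 0.88144 = 12,100.7 kg.
Second-burn propellant = 13,728.3 − 12,100.7 = 1,627.6 kg.

propellant for the second burn ≈ 1630 kg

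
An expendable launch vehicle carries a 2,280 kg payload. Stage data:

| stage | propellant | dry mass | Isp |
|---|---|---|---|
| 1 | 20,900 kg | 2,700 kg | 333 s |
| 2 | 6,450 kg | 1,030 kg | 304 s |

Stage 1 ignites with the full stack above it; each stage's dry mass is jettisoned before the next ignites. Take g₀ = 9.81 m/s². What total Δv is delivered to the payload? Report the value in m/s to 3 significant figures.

Ignition mass of stage 1 = 20,900+2,700 + 6,450+1,030 + 2,280 = 33,360 kg.
Stage 1: m₀ = 33,360 kg, m_f = 33,360 − 20,900 = 12,460 kg; Δv = 333×9.81×ln(2.677) = 3266.7×0.9848 ≈ 3217 m/s.
Stage 2: m₀ = 9,760 kg, m_f = 9,760 − 6,450 = 3,310 kg; Δv = 304×9.81×ln(2.949) = 2982.2×1.0813 ≈ 3225 m/s.
Total Δv = 3217 + 3225 = 6442 m/s.

Δv ≈ 6440 m/s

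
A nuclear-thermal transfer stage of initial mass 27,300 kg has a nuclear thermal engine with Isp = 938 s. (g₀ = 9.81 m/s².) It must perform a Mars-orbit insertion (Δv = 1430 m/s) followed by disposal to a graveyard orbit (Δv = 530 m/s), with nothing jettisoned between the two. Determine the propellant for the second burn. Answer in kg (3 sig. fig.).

v_e = Isp · g₀ = 938 × 9.81 = 9201.8 m/s.
After the first burn: m = 27300 × exp(−1430/9201.8) = 27300 × 0.85607 = 23,370.7 kg.
After the second burn: m = 23,370.7 × exp(−530/9201.8) = 23,370.7 × 0.94403 = 22,062.6 kg.
Second-burn propellant = 23,370.7 − 22,062.6 = 1,308.1 kg.

propellant for the second burn ≈ 1310 kg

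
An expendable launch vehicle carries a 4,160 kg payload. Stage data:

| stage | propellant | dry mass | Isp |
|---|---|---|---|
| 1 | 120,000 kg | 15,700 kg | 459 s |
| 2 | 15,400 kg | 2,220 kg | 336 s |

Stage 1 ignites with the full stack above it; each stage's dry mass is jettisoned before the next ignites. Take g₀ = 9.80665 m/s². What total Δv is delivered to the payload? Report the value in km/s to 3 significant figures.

Ignition mass of stage 1 = 120,000+15,700 + 15,400+2,220 + 4,160 = 157,480 kg.
Stage 1: m₀ = 157,480 kg, m_f = 157,480 − 120,000 = 37,480 kg; Δv = 459×9.80665×ln(4.202) = 4501.3×1.4355 ≈ 6462 m/s.
Stage 2: m₀ = 21,780 kg, m_f = 21,780 − 15,400 = 6,380 kg; Δv = 336×9.80665×ln(3.414) = 3295.0×1.2278 ≈ 4046 m/s.
Total Δv = 6462 + 4046 = 10508 m/s.

Δv ≈ 10.5 km/s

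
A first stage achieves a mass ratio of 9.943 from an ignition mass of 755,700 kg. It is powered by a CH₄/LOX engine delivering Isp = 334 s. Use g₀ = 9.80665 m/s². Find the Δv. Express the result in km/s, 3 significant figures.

v_e = Isp · g₀ = 334 × 9.80665 = 3275.4 m/s.
Rocket equation: Δv = v_e · ln(9.943) = 3275.4 × 2.2969 ≈ 7523.2 m/s.

Δv ≈ 7.52 km/s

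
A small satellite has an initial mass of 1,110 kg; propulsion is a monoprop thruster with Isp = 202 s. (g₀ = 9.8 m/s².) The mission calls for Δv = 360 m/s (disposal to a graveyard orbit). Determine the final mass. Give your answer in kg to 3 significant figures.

v_e = Isp · g₀ = 202 × 9.8 = 1979.6 m/s.
From the ideal rocket equation, m₀/m_f = exp(Δv / v_e) = exp(360 / 1979.6) = exp(0.1819) = 1.1994.
m_f = m₀ / 1.1994 = 1,110 / 1.1994 = 925.463 kg.

final mass ≈ 925 kg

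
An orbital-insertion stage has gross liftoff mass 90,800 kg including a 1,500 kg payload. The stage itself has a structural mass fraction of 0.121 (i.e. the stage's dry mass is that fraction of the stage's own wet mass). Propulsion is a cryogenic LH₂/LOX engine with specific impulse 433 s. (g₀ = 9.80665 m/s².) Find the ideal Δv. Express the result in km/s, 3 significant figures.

Δv ≈ 8.49 km/s

Stage wet mass = m₀ − payload = 90,800 − 1,500 = 89,300 kg.
Stage dry mass = ε × stage wet mass = 0.121 × 89,300 = 10,805.3 kg.
Burnout mass m_f = stage dry + payload = 10,805.3 + 1,500 = 12,305.3 kg.
v_e = Isp · g₀ = 433 × 9.80665 = 4246.3 m/s.
Δv = v_e · ln(90,800/12,305.3) = 4246.3 × ln(7.379) = 4246.3 × 1.9986 ≈ 8487 m/s.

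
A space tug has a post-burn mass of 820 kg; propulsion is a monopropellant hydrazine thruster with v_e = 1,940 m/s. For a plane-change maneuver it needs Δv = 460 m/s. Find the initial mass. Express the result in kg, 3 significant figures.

initial mass ≈ 1040 kg

Using Δv = v_e ln(m₀/m_f): m₀/m_f = exp(Δv / v_e) = exp(460 / 1940.0) = exp(0.2371) = 1.2676.
m₀ = m_f × 1.2676 = 820 × 1.2676 = 1,039.43 kg.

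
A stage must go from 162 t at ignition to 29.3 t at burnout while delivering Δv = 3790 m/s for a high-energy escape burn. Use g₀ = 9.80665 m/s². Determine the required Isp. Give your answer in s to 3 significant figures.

Isp ≈ 226 s

ln(m₀/m_f) = ln(162000/29300) = ln(5.529) = 1.7100.
v_e = Δv / ln(m₀/m_f) = 3790 / 1.7100 = 2216.4 m/s.
Isp = v_e / g₀ = 2216.4 / 9.80665 = 226.0 s.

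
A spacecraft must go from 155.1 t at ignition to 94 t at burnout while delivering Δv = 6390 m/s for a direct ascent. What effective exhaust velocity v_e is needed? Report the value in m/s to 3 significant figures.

ln(m₀/m_f) = ln(155100/94000) = ln(1.65) = 0.5008.
v_e = Δv / ln(m₀/m_f) = 6390 / 0.5008 = 12760.2 m/s.

v_e ≈ 12800 m/s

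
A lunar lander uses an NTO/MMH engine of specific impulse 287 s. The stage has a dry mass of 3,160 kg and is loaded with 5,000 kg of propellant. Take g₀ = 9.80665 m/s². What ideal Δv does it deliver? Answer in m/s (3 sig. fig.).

Δv ≈ 2670 m/s

v_e = Isp · g₀ = 287 × 9.80665 = 2814.5 m/s.
m₀ = m_dry + m_prop = 3,160 + 5,000 = 8,160 kg.
Δv = v_e · ln(m₀/m_f) = 2814.5 × ln(2.582) = 2814.5 × 0.9487 ≈ 2670.0 m/s.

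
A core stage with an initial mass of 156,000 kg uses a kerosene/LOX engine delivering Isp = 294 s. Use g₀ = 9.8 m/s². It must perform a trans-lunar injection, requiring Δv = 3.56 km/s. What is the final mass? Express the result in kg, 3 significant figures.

final mass ≈ 45300 kg

v_e = Isp · g₀ = 294 × 9.8 = 2881.2 m/s.
From the ideal rocket equation, m₀/m_f = exp(Δv / v_e) = exp(3560 / 2881.2) = exp(1.2356) = 3.4404.
m_f = m₀ / 3.4404 = 156,000 / 3.4404 = 45,343.6 kg.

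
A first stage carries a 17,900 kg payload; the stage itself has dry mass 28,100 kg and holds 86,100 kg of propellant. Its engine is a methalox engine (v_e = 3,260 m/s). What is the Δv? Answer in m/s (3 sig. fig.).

Δv ≈ 3440 m/s

m₀ = payload + dry + propellant = 17,900 + 28,100 + 86,100 = 132,100 kg.
m_f = payload + dry = 17,900 + 28,100 = 46,000 kg.
By the Tsiolkovsky rocket equation, Δv = v_e · ln(m₀/m_f) = 3260.0 × ln(2.872) = 3260.0 × 1.0549 ≈ 3439.0 m/s.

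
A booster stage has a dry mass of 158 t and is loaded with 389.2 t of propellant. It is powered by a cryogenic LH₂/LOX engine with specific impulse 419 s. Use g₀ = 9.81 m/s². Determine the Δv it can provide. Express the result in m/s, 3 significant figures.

v_e = Isp · g₀ = 419 × 9.81 = 4110.4 m/s.
m₀ = m_dry + m_prop = 158 + 389.2 = 547.2 t.
By the Tsiolkovsky rocket equation, Δv = v_e · ln(m₀/m_f) = 4110.4 × ln(3.463) = 4110.4 × 1.2422 ≈ 5106.0 m/s.

Δv ≈ 5110 m/s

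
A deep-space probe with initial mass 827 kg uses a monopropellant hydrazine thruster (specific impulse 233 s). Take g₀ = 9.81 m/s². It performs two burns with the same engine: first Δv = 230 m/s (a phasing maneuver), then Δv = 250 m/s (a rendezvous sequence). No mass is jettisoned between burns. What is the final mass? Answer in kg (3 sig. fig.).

v_e = Isp · g₀ = 233 × 9.81 = 2285.7 m/s.
After the first burn: m = 827 × exp(−230/2285.7) = 827 × 0.90427 = 747.831 kg.
After the second burn: m = 747.831 × exp(−250/2285.7) = 747.831 × 0.89639 = 670.348 kg.

final mass ≈ 670 kg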